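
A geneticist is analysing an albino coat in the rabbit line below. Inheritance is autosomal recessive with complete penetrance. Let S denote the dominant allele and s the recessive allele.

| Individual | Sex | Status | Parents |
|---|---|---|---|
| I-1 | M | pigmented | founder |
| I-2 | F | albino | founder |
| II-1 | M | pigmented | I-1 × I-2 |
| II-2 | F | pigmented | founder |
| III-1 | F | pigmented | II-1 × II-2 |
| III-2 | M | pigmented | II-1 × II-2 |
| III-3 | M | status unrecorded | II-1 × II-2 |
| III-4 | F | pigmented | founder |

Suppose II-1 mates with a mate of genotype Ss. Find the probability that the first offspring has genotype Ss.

II-1 is pigmented so carries S and received s from I-2 (ss), so II-1 is Ss.
The cross gives 1/4 SS : 1/2 Ss : 1/4 ss, so P(offspring has genotype Ss) = 1/2.

1/2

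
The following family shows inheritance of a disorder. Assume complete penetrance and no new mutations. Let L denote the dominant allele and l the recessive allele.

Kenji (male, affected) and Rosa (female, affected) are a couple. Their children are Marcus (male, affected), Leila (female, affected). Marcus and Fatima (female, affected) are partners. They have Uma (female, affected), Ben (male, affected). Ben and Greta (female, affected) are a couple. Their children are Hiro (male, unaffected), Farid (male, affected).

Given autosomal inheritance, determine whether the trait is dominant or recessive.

dominant

Ben and Greta are both affected yet have an unaffected child Hiro. Under a recessive model two affected parents are homozygous and every child would be affected, so the trait cannot be recessive.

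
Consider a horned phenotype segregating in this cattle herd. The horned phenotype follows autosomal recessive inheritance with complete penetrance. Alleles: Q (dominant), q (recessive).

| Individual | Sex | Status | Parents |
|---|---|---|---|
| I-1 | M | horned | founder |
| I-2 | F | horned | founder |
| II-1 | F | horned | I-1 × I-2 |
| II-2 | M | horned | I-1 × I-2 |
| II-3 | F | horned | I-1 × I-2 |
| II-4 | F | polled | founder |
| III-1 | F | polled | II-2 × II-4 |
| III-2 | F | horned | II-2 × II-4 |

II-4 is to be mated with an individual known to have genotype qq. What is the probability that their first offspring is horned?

II-4 is polled so carries Q and passed q to III-2 (qq), so II-4 is Qq.
The cross gives 1/2 Qq : 1/2 qq, so P(offspring is horned) = 1/2.

1/2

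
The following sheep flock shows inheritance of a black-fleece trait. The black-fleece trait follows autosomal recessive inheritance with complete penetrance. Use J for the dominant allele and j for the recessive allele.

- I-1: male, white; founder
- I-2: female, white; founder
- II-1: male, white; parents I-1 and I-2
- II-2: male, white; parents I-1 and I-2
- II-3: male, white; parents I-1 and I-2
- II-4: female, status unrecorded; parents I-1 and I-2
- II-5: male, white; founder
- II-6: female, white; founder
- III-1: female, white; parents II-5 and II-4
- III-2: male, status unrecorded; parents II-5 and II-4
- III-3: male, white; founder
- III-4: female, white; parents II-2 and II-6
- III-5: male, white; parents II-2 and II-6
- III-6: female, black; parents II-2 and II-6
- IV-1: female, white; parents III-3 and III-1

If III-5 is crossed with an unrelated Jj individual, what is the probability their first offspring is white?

5/6

II-2 is white so carries J and passed j to III-6 (jj), so II-2 is Jj.
II-6 is white so carries J and passed j to III-6 (jj), so II-6 is Jj.
III-5 is a white offspring of II-2 (Jj) × II-6 (Jj), whose cross gives 1/4 JJ : 1/2 Jj : 1/4 jj; conditioning on being white, III-5 is JJ with probability 1/3, Jj with probability 2/3.
Summing over parental genotype combinations, P(offspring is white) = 1/3·1 + 2/3·3/4 = 5/6.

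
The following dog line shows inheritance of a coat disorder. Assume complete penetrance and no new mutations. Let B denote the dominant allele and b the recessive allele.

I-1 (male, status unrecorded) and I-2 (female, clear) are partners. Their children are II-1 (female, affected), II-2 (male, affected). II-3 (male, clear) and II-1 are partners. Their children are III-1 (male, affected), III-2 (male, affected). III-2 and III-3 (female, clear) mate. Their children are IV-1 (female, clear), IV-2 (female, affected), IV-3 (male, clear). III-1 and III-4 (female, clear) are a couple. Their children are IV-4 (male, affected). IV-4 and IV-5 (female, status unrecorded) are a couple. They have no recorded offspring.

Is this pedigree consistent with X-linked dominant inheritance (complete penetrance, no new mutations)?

No

Under X-linked dominant, II-2 (affected, male) cannot arise from I-1 (unrecorded) × I-2 (clear).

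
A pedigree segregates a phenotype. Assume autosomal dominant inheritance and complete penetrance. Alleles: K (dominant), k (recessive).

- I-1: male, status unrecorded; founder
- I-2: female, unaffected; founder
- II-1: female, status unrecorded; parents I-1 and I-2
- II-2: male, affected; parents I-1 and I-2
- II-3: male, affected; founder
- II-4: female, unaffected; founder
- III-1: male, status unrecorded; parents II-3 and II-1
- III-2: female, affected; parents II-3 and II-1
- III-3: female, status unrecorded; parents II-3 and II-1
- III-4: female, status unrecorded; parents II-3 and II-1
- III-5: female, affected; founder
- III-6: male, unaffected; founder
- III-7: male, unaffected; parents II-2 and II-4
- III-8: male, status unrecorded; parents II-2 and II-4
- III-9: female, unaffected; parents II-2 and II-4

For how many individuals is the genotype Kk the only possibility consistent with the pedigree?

1

Obligate heterozygotes: II-2 is affected so carries K and received k from I-2 (kk), so II-2 is Kk.
Every other individual is either homozygous by phenotype or has at least one consistent homozygous assignment, so the count is 1.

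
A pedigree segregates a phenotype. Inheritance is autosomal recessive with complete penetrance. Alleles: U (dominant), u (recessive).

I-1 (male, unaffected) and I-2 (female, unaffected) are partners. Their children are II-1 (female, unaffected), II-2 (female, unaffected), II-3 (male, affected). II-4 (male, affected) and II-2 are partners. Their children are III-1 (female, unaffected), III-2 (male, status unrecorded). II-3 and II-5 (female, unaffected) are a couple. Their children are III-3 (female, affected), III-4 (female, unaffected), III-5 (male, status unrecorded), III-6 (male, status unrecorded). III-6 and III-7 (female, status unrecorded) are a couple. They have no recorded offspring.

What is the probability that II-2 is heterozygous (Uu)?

I-1 is unaffected so carries U and passed u to II-3 (uu), so I-1 is Uu.
I-2 is unaffected so carries U and passed u to II-3 (uu), so I-2 is Uu.
Their cross gives offspring ratios 1/4 UU : 1/2 Uu : 1/4 uu. Conditioning on II-2 being unaffected, P(Uu) = 1/2 / 3/4 = 2/3 before taking II-2's own offspring into account.
II-4 is affected, so II-4 is uu.
Now use II-2's offspring. Probability of each recorded status — unaffected daughter III-1: 1/2 if II-2 is Uu, 1 if UU. (III-2: equally likely either way, so uninformative.)
Bayes: P(Uu) = 2/3·1/2 / (2/3·1/2 + 1/3·1) = 1/2.

1/2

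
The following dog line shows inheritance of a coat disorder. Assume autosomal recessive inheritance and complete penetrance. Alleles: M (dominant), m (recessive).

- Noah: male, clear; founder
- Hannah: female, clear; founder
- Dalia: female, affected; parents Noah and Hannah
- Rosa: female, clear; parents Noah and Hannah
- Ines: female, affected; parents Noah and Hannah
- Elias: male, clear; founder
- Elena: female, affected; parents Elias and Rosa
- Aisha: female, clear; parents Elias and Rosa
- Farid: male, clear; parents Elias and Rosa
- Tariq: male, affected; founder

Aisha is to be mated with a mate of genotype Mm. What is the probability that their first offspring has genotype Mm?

1/2

Elias is clear so carries M and passed m to Elena (mm), so Elias is Mm.
Rosa is clear so carries M and passed m to Elena (mm), so Rosa is Mm.
Aisha is a clear offspring of Elias (Mm) × Rosa (Mm), whose cross gives 1/4 MM : 1/2 Mm : 1/4 mm; conditioning on being clear, Aisha is MM with probability 1/3, Mm with probability 2/3.
Summing over parental genotype combinations, P(offspring has genotype Mm) = 1/3·1/2 + 2/3·1/2 = 1/2.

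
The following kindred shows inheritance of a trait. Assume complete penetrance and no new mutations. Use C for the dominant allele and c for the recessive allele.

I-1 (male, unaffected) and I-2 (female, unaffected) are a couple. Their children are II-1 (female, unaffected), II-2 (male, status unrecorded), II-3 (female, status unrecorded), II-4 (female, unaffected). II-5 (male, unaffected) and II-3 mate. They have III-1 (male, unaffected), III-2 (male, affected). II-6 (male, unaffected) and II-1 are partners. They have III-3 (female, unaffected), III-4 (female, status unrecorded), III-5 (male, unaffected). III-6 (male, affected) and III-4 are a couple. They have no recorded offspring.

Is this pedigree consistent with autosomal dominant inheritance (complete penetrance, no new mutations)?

No assignment of genotypes under autosomal dominant satisfies every parent–offspring relationship, so the pedigree is inconsistent.

No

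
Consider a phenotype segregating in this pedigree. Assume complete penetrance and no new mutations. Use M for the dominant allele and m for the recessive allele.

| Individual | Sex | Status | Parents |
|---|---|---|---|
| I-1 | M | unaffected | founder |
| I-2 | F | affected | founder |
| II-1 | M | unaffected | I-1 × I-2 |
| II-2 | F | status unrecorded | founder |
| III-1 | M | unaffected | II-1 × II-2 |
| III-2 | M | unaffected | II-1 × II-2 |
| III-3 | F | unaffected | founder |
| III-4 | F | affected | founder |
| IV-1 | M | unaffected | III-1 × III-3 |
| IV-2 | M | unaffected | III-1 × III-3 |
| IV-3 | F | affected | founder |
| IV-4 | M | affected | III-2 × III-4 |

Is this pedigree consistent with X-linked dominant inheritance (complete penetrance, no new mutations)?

Yes

A consistent assignment under X-linked dominant exists: I-1 X^m Y, I-2 X^M X^m, II-1 X^m Y, II-2 X^M X^m, III-1 X^m Y, III-2 X^m Y, III-3 X^m X^m, III-4 X^M X^M, IV-1 X^m Y, IV-2 X^m Y, IV-3 X^M X^M, IV-4 X^M Y.
In this assignment every recorded phenotype matches its genotype and every non-founder's genotype is obtainable from its parents' genotypes, so the pedigree is consistent.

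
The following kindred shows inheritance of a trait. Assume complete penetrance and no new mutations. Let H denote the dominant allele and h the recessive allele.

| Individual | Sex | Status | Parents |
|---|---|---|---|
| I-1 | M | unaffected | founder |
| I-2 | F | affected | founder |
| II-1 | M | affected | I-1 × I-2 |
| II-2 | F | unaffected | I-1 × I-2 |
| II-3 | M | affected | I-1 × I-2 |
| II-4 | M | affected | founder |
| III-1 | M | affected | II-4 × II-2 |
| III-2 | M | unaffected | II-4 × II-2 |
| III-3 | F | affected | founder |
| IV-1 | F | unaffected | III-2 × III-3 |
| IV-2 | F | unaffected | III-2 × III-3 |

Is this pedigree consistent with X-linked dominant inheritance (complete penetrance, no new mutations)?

Under X-linked dominant, III-1 (affected, male) cannot arise from II-4 (affected) × II-2 (unaffected).

No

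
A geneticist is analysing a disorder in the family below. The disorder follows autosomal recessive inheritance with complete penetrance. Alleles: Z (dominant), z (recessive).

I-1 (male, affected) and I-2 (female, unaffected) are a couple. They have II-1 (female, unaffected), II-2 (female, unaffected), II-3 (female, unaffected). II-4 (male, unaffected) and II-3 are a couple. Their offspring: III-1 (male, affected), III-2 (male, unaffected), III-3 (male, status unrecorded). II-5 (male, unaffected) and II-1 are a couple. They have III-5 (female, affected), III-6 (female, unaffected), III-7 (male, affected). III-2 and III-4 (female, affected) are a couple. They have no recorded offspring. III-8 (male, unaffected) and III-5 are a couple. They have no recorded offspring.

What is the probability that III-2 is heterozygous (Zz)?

2/3

II-4 is unaffected so carries Z and passed z to III-1 (zz), so II-4 is Zz.
II-3 is unaffected so carries Z and received z from I-1 (zz), so II-3 is Zz.
Their cross gives offspring ratios 1/4 ZZ : 1/2 Zz : 1/4 zz. Conditioning on III-2 being unaffected, P(Zz) = 1/2 / 3/4 = 2/3.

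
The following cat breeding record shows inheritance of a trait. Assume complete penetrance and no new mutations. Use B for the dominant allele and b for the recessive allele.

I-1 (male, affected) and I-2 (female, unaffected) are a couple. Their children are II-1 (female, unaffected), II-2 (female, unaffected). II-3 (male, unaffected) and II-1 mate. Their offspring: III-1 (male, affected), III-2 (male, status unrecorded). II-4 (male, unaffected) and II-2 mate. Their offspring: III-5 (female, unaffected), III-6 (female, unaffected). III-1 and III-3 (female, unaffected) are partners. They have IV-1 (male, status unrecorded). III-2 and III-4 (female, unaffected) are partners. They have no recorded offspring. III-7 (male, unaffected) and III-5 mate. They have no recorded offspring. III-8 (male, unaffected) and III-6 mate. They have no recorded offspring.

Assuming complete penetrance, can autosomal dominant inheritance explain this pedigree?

Under autosomal dominant, III-1 (affected, male) cannot arise from II-3 (unaffected) × II-1 (unaffected).

No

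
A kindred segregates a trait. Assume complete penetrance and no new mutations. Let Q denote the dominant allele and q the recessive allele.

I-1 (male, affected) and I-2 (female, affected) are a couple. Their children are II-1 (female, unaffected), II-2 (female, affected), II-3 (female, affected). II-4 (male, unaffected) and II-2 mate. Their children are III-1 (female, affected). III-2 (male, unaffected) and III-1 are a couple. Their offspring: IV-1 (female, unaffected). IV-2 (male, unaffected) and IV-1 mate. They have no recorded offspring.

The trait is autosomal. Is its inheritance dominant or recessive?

dominant

I-1 and I-2 are both affected yet have an unaffected child II-1. Under a recessive model two affected parents are homozygous and every child would be affected, so the trait cannot be recessive.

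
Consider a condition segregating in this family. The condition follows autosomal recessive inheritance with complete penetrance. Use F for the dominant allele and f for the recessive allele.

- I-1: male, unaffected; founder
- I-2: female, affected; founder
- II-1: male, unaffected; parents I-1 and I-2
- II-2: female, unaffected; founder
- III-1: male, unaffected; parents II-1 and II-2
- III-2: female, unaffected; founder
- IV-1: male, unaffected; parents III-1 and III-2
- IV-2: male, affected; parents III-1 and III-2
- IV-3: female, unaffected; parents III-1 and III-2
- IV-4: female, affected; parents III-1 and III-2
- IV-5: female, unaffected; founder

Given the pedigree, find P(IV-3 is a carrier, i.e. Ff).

2/3

III-1 is unaffected so carries F and passed f to IV-2 (ff), so III-1 is Ff.
III-2 is unaffected so carries F and passed f to IV-2 (ff), so III-2 is Ff.
Their cross gives offspring ratios 1/4 FF : 1/2 Ff : 1/4 ff. Conditioning on IV-3 being unaffected, P(Ff) = 1/2 / 3/4 = 2/3.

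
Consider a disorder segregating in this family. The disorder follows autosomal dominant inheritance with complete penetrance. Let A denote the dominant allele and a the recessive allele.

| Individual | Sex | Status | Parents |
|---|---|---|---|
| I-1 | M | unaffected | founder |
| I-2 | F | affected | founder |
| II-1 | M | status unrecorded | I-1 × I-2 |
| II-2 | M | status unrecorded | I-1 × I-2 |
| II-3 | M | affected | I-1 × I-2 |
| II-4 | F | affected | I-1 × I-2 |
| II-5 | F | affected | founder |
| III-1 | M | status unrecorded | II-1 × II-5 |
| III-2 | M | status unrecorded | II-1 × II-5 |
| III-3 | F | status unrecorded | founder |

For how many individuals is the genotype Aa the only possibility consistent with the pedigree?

2

Obligate heterozygotes: II-3 is affected so carries A and received a from I-1 (aa), so II-3 is Aa; II-4 is affected so carries A and received a from I-1 (aa), so II-4 is Aa.
Every other individual is either homozygous by phenotype or has at least one consistent homozygous assignment, so the count is 2.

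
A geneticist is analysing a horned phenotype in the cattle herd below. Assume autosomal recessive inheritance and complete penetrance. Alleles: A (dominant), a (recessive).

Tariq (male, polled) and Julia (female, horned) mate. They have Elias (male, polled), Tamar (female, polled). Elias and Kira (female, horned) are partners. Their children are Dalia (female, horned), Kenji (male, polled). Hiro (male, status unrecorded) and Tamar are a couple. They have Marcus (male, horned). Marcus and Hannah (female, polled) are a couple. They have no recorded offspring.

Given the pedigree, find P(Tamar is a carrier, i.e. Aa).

1

Tamar is polled so carries A and received a from Julia (aa), so Tamar is Aa, giving P(Aa) = 1.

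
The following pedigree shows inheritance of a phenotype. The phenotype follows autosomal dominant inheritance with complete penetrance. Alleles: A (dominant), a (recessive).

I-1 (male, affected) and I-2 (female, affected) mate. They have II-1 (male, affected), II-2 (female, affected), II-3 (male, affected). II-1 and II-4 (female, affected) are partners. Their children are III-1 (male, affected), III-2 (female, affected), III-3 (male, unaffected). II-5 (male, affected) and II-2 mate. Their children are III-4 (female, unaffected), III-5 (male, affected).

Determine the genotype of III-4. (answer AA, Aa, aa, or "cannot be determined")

III-4 is unaffected, so III-4 is aa.

aa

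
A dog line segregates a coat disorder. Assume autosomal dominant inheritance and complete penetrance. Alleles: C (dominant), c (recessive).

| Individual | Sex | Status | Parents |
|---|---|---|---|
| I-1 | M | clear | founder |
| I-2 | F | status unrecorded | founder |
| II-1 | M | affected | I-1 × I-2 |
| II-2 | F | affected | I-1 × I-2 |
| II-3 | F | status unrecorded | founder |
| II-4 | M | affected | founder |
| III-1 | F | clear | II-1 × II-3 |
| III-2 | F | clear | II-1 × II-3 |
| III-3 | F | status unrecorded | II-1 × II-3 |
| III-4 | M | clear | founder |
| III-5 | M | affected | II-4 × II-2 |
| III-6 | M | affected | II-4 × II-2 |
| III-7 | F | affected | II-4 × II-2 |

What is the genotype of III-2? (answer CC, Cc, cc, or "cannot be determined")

cc

III-2 is clear, so III-2 is cc.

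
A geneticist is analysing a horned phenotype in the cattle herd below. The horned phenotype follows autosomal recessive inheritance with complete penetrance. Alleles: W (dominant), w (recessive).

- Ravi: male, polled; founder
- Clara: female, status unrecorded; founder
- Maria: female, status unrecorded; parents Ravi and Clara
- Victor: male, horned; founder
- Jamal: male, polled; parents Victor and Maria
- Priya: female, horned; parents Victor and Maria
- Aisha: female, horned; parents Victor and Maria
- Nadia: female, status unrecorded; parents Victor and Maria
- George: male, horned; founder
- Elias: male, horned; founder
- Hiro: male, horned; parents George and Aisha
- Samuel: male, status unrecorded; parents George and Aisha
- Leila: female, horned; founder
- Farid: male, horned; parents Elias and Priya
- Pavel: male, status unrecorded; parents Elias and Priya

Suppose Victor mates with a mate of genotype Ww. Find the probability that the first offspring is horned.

Victor is horned, so Victor is ww.
The cross gives 1/2 Ww : 1/2 ww, so P(offspring is horned) = 1/2.

1/2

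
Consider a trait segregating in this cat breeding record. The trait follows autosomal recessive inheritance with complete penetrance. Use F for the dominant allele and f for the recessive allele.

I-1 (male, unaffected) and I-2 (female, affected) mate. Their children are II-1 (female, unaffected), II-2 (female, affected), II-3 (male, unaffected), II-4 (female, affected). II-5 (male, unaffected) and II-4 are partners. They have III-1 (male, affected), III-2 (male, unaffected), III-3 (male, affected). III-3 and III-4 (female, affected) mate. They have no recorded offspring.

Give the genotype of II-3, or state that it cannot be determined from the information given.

From phenotype alone, II-3 is FF or Ff.
II-3 is unaffected so carries F and received f from I-2 (ff), so II-3 is Ff.

Ff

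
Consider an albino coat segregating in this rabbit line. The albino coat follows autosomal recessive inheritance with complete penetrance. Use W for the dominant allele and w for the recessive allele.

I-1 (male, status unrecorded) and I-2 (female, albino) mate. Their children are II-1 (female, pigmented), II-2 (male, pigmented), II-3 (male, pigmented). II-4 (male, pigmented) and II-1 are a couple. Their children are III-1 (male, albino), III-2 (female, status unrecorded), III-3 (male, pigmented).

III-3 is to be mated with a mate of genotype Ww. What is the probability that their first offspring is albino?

II-4 is pigmented so carries W and passed w to III-1 (ww), so II-4 is Ww.
II-1 is pigmented so carries W and received w from I-2 (ww), so II-1 is Ww.
III-3 is a pigmented offspring of II-4 (Ww) × II-1 (Ww), whose cross gives 1/4 WW : 1/2 Ww : 1/4 ww; conditioning on being pigmented, III-3 is WW with probability 1/3, Ww with probability 2/3.
Summing over parental genotype combinations, P(offspring is albino) = 2/3·1/4 = 1/6.

1/6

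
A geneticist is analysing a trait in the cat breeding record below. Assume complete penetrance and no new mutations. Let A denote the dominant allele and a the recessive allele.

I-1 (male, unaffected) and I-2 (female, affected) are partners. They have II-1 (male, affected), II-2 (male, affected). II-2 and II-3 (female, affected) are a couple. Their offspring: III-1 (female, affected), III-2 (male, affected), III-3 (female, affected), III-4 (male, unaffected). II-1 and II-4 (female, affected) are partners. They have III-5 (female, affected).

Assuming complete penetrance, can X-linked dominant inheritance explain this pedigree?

A consistent assignment under X-linked dominant exists: I-1 X^a Y, I-2 X^A X^A, II-1 X^A Y, II-2 X^A Y, II-3 X^A X^a, II-4 X^A X^A, III-1 X^A X^A, III-2 X^A Y, III-3 X^A X^A, III-4 X^a Y, III-5 X^A X^A.
In this assignment every recorded phenotype matches its genotype and every non-founder's genotype is obtainable from its parents' genotypes, so the pedigree is consistent.

Yes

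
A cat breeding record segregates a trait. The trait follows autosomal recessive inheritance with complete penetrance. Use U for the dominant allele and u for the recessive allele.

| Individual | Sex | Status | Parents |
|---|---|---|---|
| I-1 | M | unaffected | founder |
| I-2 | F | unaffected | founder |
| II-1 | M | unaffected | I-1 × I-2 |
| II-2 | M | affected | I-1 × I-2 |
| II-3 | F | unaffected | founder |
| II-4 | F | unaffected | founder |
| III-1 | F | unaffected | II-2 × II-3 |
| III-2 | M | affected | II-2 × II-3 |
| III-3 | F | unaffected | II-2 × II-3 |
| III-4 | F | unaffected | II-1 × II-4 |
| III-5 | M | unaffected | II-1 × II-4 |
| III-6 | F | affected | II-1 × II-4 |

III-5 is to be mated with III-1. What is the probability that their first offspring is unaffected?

5/6

II-1 is unaffected so carries U and passed u to III-6 (uu), so II-1 is Uu.
II-4 is unaffected so carries U and passed u to III-6 (uu), so II-4 is Uu.
III-5 is an unaffected offspring of II-1 (Uu) × II-4 (Uu), whose cross gives 1/4 UU : 1/2 Uu : 1/4 uu; conditioning on being unaffected, III-5 is UU with probability 1/3, Uu with probability 2/3.
III-1 is unaffected so carries U and received u from II-2 (uu), so III-1 is Uu.
Summing over parental genotype combinations, P(offspring is unaffected) = 1/3·1 + 2/3·3/4 = 5/6.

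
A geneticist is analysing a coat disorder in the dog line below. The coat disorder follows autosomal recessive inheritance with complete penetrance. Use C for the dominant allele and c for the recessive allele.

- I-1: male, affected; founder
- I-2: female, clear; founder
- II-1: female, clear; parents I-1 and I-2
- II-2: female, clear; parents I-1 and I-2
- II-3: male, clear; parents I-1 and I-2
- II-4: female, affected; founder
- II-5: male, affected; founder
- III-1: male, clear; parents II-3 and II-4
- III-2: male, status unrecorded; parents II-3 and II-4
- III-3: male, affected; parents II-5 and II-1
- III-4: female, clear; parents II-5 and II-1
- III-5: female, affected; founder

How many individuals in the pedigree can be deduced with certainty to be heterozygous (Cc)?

Obligate heterozygotes: II-1 is clear so carries C and received c from I-1 (cc), so II-1 is Cc; II-2 is clear so carries C and received c from I-1 (cc), so II-2 is Cc; II-3 is clear so carries C and received c from I-1 (cc), so II-3 is Cc; III-1 is clear so carries C and received c from II-4 (cc), so III-1 is Cc; III-4 is clear so carries C and received c from II-5 (cc), so III-4 is Cc.
Every other individual is either homozygous by phenotype or has at least one consistent homozygous assignment, so the count is 5.

5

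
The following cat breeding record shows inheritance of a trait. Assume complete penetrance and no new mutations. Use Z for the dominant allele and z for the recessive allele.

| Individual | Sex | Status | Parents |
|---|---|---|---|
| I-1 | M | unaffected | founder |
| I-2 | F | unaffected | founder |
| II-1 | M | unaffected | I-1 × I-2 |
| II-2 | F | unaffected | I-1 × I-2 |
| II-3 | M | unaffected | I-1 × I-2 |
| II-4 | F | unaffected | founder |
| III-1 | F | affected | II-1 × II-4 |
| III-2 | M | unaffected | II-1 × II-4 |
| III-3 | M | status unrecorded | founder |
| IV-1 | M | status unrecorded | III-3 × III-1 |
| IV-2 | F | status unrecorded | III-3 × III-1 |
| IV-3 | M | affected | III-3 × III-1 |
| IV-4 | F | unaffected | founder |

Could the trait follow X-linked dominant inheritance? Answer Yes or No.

No

Under X-linked dominant, III-1 (affected, female) cannot arise from II-1 (unaffected) × II-4 (unaffected).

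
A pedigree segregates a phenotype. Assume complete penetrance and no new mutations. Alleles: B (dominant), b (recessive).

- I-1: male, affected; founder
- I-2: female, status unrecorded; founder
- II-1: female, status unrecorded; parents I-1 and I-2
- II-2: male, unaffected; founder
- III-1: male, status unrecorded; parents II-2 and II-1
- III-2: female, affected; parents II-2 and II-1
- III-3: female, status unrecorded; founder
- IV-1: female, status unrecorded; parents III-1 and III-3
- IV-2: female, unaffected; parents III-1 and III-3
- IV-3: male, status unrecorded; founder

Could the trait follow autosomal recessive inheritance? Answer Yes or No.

Yes

A consistent assignment under autosomal recessive exists: I-1 bb, I-2 BB, II-1 Bb, II-2 Bb, III-1 BB, III-2 bb, III-3 BB, IV-1 BB, IV-2 BB, IV-3 BB.
In this assignment every recorded phenotype matches its genotype and every non-founder's genotype is obtainable from its parents' genotypes, so the pedigree is consistent.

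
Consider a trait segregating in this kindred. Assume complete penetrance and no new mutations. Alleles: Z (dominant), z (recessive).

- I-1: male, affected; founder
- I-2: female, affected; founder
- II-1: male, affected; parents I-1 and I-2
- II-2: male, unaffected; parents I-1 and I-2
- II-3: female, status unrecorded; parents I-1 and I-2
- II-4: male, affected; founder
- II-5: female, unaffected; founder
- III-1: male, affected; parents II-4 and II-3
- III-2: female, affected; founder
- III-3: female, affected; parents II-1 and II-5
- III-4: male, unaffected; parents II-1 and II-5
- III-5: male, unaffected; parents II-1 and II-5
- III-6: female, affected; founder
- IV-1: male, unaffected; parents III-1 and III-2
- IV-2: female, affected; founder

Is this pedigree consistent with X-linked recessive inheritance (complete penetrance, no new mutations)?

Under X-linked recessive, II-2 (unaffected, male) cannot arise from I-1 (affected) × I-2 (affected).

No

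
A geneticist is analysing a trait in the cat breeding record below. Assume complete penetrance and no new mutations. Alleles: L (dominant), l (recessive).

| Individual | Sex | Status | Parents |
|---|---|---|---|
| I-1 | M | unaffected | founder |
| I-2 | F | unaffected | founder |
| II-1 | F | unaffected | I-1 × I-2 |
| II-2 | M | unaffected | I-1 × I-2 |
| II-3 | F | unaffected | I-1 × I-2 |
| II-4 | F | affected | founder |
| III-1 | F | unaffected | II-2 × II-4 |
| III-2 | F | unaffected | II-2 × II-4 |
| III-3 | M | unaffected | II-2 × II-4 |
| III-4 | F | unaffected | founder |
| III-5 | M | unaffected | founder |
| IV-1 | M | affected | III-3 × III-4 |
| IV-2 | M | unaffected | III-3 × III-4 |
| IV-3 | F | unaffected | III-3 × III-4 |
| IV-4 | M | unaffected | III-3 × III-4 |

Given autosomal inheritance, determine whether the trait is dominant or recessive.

recessive

III-3 and III-4 are both unaffected yet have an affected child IV-1. Under dominance, an affected child requires at least one affected parent, so the trait cannot be dominant.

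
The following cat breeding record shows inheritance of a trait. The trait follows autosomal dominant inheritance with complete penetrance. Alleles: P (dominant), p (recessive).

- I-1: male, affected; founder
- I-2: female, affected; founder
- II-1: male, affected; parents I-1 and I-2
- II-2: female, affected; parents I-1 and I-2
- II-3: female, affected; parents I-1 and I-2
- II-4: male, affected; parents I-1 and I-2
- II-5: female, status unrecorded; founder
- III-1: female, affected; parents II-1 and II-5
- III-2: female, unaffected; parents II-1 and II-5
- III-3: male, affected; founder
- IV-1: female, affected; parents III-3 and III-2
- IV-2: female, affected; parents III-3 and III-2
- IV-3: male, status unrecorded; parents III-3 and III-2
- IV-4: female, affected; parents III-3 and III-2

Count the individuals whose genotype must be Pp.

4

Obligate heterozygotes: II-1 is affected so carries P and passed p to III-2 (pp), so II-1 is Pp; IV-1 is affected so carries P and received p from III-2 (pp), so IV-1 is Pp; IV-2 is affected so carries P and received p from III-2 (pp), so IV-2 is Pp; IV-4 is affected so carries P and received p from III-2 (pp), so IV-4 is Pp.
Every other individual is either homozygous by phenotype or has at least one consistent homozygous assignment, so the count is 4.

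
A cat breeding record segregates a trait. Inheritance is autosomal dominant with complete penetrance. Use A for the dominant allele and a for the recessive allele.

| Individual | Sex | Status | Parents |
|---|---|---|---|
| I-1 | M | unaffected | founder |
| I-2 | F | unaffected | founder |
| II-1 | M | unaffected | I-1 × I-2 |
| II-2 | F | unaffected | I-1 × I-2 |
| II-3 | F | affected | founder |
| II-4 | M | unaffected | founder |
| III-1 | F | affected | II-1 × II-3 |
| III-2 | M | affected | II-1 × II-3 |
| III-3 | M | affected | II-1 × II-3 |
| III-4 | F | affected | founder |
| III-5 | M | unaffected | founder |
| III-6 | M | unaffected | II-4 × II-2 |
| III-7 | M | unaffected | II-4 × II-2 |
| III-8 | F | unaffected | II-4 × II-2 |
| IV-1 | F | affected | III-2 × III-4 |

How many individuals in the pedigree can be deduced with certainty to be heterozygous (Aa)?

3

Obligate heterozygotes: III-1 is affected so carries A and received a from II-1 (aa), so III-1 is Aa; III-2 is affected so carries A and received a from II-1 (aa), so III-2 is Aa; III-3 is affected so carries A and received a from II-1 (aa), so III-3 is Aa.
Every other individual is either homozygous by phenotype or has at least one consistent homozygous assignment, so the count is 3.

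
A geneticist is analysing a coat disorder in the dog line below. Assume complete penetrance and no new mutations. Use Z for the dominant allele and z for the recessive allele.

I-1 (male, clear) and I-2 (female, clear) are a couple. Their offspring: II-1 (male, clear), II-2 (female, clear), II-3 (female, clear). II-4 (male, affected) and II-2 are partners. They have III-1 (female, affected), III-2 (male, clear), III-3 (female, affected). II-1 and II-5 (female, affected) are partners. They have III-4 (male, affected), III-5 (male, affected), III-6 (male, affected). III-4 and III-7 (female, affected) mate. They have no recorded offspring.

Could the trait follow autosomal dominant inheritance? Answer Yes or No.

Yes

A consistent assignment under autosomal dominant exists: I-1 zz, I-2 zz, II-1 zz, II-2 zz, II-3 zz, II-4 Zz, II-5 ZZ, III-1 Zz, III-2 zz, III-3 Zz, III-4 Zz, III-5 Zz, III-6 Zz, III-7 ZZ.
In this assignment every recorded phenotype matches its genotype and every non-founder's genotype is obtainable from its parents' genotypes, so the pedigree is consistent.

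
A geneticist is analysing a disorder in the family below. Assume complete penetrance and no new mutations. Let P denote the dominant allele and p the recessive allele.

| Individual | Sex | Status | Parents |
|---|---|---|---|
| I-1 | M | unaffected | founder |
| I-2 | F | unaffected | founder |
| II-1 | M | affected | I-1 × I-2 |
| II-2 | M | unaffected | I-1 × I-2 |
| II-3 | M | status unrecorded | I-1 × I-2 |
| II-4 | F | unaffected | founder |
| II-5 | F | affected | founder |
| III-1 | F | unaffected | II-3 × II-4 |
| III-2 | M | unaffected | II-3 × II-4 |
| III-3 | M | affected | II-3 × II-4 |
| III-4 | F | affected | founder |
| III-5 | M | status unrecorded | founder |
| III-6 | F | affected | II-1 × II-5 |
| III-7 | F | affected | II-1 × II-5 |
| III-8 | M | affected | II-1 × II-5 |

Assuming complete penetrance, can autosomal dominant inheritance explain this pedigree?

No

Under autosomal dominant, II-1 (affected, male) cannot arise from I-1 (unaffected) × I-2 (unaffected).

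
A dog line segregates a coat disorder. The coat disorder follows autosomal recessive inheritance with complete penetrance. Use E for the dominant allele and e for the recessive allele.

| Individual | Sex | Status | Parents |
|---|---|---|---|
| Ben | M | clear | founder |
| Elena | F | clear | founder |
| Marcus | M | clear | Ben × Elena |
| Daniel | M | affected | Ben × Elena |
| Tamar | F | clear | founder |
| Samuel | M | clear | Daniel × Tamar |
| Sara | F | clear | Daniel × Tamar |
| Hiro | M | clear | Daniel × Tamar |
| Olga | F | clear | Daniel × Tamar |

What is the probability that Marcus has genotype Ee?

Ben is clear so carries E and passed e to Daniel (ee), so Ben is Ee.
Elena is clear so carries E and passed e to Daniel (ee), so Elena is Ee.
Their cross gives offspring ratios 1/4 EE : 1/2 Ee : 1/4 ee. Conditioning on Marcus being clear, P(Ee) = 1/2 / 3/4 = 2/3.

2/3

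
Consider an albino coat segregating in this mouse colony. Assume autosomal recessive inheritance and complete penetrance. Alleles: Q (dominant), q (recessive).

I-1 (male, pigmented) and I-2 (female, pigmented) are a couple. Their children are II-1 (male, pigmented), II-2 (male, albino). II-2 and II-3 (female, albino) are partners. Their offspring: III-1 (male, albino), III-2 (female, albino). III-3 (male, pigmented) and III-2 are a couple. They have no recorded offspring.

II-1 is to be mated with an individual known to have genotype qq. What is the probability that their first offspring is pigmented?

2/3

I-1 is pigmented so carries Q and passed q to II-2 (qq), so I-1 is Qq.
I-2 is pigmented so carries Q and passed q to II-2 (qq), so I-2 is Qq.
II-1 is a pigmented offspring of I-1 (Qq) × I-2 (Qq), whose cross gives 1/4 QQ : 1/2 Qq : 1/4 qq; conditioning on being pigmented, II-1 is QQ with probability 1/3, Qq with probability 2/3.
Summing over parental genotype combinations, P(offspring is pigmented) = 1/3·1 + 2/3·1/2 = 2/3.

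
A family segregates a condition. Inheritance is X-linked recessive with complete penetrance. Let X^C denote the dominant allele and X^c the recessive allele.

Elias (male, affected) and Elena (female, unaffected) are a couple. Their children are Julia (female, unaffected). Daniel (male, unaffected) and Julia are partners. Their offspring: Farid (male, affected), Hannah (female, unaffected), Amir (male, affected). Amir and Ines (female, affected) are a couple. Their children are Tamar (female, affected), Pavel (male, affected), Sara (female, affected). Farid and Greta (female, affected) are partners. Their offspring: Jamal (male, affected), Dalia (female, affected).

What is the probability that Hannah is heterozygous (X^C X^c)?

1/2

Daniel is unaffected, so Daniel is X^C Y.
Julia is unaffected so carries C and received c from Elias (X^c Y), so Julia is X^C X^c.
Their cross gives offspring ratios 1/2 X^C X^C : 1/2 X^C X^c. Conditioning on Hannah being unaffected, P(X^C X^c) = 1/2 / 1 = 1/2.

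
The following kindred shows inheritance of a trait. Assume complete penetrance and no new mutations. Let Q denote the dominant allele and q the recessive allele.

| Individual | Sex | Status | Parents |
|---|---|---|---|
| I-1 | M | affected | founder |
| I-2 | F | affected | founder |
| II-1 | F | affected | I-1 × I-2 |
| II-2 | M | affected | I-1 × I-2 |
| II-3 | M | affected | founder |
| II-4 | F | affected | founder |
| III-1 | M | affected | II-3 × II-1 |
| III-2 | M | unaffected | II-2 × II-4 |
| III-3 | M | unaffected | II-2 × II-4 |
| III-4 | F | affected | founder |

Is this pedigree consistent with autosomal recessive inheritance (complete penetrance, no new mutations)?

Under autosomal recessive, III-2 (unaffected, male) cannot arise from II-2 (affected) × II-4 (affected).

No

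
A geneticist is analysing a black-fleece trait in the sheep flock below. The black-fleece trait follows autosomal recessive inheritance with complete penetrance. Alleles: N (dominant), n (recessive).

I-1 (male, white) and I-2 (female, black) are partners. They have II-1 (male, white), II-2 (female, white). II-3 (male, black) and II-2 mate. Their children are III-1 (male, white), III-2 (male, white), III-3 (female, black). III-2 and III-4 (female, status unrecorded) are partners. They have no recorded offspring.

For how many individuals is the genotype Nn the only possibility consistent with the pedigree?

Obligate heterozygotes: II-1 is white so carries N and received n from I-2 (nn), so II-1 is Nn; II-2 is white so carries N and received n from I-2 (nn), so II-2 is Nn; III-1 is white so carries N and received n from II-3 (nn), so III-1 is Nn; III-2 is white so carries N and received n from II-3 (nn), so III-2 is Nn.
Every other individual is either homozygous by phenotype or has at least one consistent homozygous assignment, so the count is 4.

4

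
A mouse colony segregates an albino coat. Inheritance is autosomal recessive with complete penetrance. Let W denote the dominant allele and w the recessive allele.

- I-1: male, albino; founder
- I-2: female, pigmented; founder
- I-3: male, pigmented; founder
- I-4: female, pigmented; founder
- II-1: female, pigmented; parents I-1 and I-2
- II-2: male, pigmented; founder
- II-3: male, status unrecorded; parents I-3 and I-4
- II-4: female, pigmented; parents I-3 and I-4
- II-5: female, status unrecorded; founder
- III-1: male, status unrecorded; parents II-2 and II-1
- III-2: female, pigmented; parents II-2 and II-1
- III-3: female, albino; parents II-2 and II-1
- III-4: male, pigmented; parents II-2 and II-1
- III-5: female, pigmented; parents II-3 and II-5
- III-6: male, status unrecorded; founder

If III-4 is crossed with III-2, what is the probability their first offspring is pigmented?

8/9

II-2 is pigmented so carries W and passed w to III-3 (ww), so II-2 is Ww.
II-1 is pigmented so carries W and received w from I-1 (ww), so II-1 is Ww.
III-4 is a pigmented offspring of II-2 (Ww) × II-1 (Ww), whose cross gives 1/4 WW : 1/2 Ww : 1/4 ww; conditioning on being pigmented, III-4 is WW with probability 1/3, Ww with probability 2/3.
III-2 is a pigmented offspring of II-2 (Ww) × II-1 (Ww), whose cross gives 1/4 WW : 1/2 Ww : 1/4 ww; conditioning on being pigmented, III-2 is WW with probability 1/3, Ww with probability 2/3.
Summing over parental genotype combinations, P(offspring is pigmented) = 1/9·1 + 2/9·1 + 2/9·1 + 4/9·3/4 = 8/9.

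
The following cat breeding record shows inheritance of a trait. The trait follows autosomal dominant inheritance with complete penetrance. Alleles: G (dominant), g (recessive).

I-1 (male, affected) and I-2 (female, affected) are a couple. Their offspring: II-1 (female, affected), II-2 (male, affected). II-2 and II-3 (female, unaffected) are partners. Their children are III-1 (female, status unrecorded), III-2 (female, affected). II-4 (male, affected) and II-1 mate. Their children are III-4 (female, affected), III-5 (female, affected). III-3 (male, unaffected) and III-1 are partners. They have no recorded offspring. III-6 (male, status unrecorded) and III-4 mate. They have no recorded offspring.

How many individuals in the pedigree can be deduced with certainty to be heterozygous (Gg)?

Obligate heterozygotes: III-2 is affected so carries G and received g from II-3 (gg), so III-2 is Gg.
Every other individual is either homozygous by phenotype or has at least one consistent homozygous assignment, so the count is 1.

1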